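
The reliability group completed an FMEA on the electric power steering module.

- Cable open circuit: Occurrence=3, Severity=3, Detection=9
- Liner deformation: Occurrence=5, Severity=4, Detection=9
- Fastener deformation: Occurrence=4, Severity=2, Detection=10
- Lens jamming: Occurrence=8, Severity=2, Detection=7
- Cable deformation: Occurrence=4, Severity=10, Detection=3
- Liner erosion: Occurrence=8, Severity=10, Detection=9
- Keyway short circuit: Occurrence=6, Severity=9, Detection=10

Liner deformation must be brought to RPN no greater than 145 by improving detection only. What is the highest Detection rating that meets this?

7

Liner deformation: S=4, O=5, D=9 → current RPN = 180.
Fixed product = 20. Need 20 × D ≤ 145, so D ≤ 145/20 = 7.25.
Maximum integer Detection rating = 7 (gives RPN 140; D=8 would give 160 > 145).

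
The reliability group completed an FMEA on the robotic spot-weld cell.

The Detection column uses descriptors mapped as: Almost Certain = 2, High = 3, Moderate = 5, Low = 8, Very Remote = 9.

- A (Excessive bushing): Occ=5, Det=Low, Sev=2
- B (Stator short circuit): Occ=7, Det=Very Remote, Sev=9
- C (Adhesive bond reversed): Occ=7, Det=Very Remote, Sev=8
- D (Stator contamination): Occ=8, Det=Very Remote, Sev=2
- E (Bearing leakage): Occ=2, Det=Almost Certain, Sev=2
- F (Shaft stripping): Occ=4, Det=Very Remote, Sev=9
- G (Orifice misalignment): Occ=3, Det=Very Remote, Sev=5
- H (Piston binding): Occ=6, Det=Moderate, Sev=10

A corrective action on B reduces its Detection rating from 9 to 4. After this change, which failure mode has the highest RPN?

C

RPN = Severity × Occurrence × Detection:
  A: 2 × 5 × 8 = 80
  B: 9 × 7 × 9 = 567
  C: 8 × 7 × 9 = 504
  D: 2 × 8 × 9 = 144
  E: 2 × 2 × 2 = 8
  F: 9 × 4 × 9 = 324
  G: 5 × 3 × 9 = 135
  H: 10 × 6 × 5 = 300
After action: B → 9 × 7 × 4 = 252.
Revised RPNs: C=504, F=324, H=300, B=252, D=144, G=135, A=80, E=8.
Highest is now C (504).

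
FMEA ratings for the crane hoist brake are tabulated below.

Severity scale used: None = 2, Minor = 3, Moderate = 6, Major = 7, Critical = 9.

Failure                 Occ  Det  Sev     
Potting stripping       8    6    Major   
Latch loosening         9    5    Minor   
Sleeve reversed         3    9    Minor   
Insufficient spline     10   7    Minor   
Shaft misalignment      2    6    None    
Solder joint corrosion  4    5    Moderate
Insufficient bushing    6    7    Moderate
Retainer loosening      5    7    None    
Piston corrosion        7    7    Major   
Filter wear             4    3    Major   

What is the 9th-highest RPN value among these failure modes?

70

RPN = Severity × Occurrence × Detection:
  Potting stripping: 7 × 8 × 6 = 336
  Latch loosening: 3 × 9 × 5 = 135
  Sleeve reversed: 3 × 3 × 9 = 81
  Insufficient spline: 3 × 10 × 7 = 210
  Shaft misalignment: 2 × 2 × 6 = 24
  Solder joint corrosion: 6 × 4 × 5 = 120
  Insufficient bushing: 6 × 6 × 7 = 252
  Retainer loosening: 2 × 5 × 7 = 70
  Piston corrosion: 7 × 7 × 7 = 343
  Filter wear: 7 × 4 × 3 = 84
Sorted descending: 343, 336, 252, 210, 135, 120, 84, 81, 70, 24.
The 9th-highest RPN is 70 (Retainer loosening).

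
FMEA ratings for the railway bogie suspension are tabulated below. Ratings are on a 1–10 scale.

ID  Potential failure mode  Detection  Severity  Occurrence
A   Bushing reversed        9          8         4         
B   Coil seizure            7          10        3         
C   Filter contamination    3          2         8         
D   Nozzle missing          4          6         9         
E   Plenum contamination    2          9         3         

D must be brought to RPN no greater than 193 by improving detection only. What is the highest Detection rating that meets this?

3

D: S=6, O=9, D=4 → current RPN = 216.
Fixed product = 54. Need 54 × D ≤ 193, so D ≤ 193/54 = 3.57.
Maximum integer Detection rating = 3 (gives RPN 162; D=4 would give 216 > 193).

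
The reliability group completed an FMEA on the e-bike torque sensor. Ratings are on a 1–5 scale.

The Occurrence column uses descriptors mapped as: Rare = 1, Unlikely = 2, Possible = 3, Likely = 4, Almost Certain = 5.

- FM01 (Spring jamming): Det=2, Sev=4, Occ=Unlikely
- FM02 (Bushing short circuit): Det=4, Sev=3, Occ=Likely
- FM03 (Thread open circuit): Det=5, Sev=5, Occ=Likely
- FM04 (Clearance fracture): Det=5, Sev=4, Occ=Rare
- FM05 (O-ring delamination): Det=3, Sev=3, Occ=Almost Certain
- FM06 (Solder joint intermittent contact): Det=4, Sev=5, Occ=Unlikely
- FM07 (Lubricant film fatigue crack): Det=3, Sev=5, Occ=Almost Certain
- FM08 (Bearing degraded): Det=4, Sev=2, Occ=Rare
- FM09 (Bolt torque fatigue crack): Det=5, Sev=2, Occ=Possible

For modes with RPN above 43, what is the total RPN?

RPN = Severity × Occurrence × Detection:
  FM01: 4 × 2 × 2 = 16
  FM02: 3 × 4 × 4 = 48
  FM03: 5 × 4 × 5 = 100
  FM04: 4 × 1 × 5 = 20
  FM05: 3 × 5 × 3 = 45
  FM06: 5 × 2 × 4 = 40
  FM07: 5 × 5 × 3 = 75
  FM08: 2 × 1 × 4 = 8
  FM09: 2 × 3 × 5 = 30
RPN > 43: FM02 (48), FM03 (100), FM05 (45), FM07 (75).
Sum: 48 + 100 + 45 + 75 = 268.

268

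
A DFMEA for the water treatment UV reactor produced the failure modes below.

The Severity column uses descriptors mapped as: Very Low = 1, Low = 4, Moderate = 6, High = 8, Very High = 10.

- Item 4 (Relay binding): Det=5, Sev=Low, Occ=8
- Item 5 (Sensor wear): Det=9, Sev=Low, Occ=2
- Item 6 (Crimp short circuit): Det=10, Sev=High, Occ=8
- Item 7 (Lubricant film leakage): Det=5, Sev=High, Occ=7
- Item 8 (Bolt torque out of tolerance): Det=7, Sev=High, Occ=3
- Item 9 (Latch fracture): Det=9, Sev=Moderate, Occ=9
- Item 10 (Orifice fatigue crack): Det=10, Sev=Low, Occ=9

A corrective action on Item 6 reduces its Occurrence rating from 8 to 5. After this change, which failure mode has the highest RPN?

RPN = Severity × Occurrence × Detection:
  Item 4: 4 × 8 × 5 = 160
  Item 5: 4 × 2 × 9 = 72
  Item 6: 8 × 8 × 10 = 640
  Item 7: 8 × 7 × 5 = 280
  Item 8: 8 × 3 × 7 = 168
  Item 9: 6 × 9 × 9 = 486
  Item 10: 4 × 9 × 10 = 360
After action: Item 6 → 8 × 5 × 10 = 400.
Revised RPNs: Item 9=486, Item 6=400, Item 10=360, Item 7=280, Item 8=168, Item 4=160, Item 5=72.
Highest is now Item 9 (486).

Item 9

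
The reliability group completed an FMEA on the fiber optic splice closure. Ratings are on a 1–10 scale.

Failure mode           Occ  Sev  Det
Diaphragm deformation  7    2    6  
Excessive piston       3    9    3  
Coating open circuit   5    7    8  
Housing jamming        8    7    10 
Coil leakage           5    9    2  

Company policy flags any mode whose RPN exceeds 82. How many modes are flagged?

RPN = Severity × Occurrence × Detection:
  Diaphragm deformation: 2 × 7 × 6 = 84
  Excessive piston: 9 × 3 × 3 = 81
  Coating open circuit: 7 × 5 × 8 = 280
  Housing jamming: 7 × 8 × 10 = 560
  Coil leakage: 9 × 5 × 2 = 90
Modes with RPN > 82: Diaphragm deformation (84), Coating open circuit (280), Housing jamming (560), Coil leakage (90) → 4.

4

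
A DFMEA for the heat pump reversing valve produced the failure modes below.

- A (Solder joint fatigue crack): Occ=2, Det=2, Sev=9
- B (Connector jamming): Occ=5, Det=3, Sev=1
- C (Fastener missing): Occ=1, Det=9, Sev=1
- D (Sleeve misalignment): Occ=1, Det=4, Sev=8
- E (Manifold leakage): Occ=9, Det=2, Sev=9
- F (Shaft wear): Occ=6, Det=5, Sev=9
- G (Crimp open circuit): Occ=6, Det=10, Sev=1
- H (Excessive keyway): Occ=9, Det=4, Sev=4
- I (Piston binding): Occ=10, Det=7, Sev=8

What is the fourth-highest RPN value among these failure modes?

RPN = Severity × Occurrence × Detection:
  A: 9 × 2 × 2 = 36
  B: 1 × 5 × 3 = 15
  C: 1 × 1 × 9 = 9
  D: 8 × 1 × 4 = 32
  E: 9 × 9 × 2 = 162
  F: 9 × 6 × 5 = 270
  G: 1 × 6 × 10 = 60
  H: 4 × 9 × 4 = 144
  I: 8 × 10 × 7 = 560
Sorted descending: 560, 270, 162, 144, 60, 36, 32, 15, 9.
The fourth-highest RPN is 144 (H).

144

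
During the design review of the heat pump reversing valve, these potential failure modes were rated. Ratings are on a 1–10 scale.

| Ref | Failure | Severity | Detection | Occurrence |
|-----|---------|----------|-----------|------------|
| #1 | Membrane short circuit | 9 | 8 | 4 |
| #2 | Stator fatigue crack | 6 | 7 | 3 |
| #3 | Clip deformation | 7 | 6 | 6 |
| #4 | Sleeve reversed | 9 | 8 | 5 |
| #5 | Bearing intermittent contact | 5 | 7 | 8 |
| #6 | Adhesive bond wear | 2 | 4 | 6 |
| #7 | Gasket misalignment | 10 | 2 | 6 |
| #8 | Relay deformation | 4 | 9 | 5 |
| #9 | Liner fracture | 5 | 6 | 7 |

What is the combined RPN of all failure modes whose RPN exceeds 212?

1180

RPN = Severity × Occurrence × Detection:
  #1: 9 × 4 × 8 = 288
  #2: 6 × 3 × 7 = 126
  #3: 7 × 6 × 6 = 252
  #4: 9 × 5 × 8 = 360
  #5: 5 × 8 × 7 = 280
  #6: 2 × 6 × 4 = 48
  #7: 10 × 6 × 2 = 120
  #8: 4 × 5 × 9 = 180
  #9: 5 × 7 × 6 = 210
RPN > 212: #1 (288), #3 (252), #4 (360), #5 (280).
Sum: 288 + 252 + 360 + 280 = 1180.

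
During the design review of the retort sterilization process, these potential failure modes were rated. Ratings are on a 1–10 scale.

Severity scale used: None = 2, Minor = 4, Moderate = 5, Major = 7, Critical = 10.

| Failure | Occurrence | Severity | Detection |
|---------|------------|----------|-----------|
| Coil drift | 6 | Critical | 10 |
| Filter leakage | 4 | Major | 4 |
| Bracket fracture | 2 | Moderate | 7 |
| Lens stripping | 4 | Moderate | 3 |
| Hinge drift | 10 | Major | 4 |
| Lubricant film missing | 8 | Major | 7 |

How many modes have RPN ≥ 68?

RPN = Severity × Occurrence × Detection:
  Coil drift: 10 × 6 × 10 = 600
  Filter leakage: 7 × 4 × 4 = 112
  Bracket fracture: 5 × 2 × 7 = 70
  Lens stripping: 5 × 4 × 3 = 60
  Hinge drift: 7 × 10 × 4 = 280
  Lubricant film missing: 7 × 8 × 7 = 392
Modes with RPN ≥ 68: Coil drift (600), Filter leakage (112), Bracket fracture (70), Hinge drift (280), Lubricant film missing (392) → 5.

5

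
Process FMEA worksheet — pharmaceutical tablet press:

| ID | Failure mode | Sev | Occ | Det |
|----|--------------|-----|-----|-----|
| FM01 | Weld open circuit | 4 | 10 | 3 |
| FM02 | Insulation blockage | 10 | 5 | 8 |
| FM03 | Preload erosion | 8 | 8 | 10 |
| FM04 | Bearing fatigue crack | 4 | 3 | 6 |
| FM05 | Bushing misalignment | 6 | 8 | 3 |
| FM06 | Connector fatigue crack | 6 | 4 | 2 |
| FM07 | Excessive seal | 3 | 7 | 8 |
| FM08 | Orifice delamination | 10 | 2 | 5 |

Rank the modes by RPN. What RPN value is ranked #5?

RPN = Severity × Occurrence × Detection:
  FM01: 4 × 10 × 3 = 120
  FM02: 10 × 5 × 8 = 400
  FM03: 8 × 8 × 10 = 640
  FM04: 4 × 3 × 6 = 72
  FM05: 6 × 8 × 3 = 144
  FM06: 6 × 4 × 2 = 48
  FM07: 3 × 7 × 8 = 168
  FM08: 10 × 2 × 5 = 100
Sorted descending: 640, 400, 168, 144, 120, 100, 72, 48.
The fifth-highest RPN is 120 (FM01).

120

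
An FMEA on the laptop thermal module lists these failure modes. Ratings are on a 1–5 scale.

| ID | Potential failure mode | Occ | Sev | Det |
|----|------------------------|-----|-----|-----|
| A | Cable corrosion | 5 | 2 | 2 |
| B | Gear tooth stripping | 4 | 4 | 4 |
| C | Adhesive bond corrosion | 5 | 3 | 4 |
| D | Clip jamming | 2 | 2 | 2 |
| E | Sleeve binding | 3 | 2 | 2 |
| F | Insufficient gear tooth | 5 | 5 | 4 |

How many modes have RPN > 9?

5

RPN = Severity × Occurrence × Detection:
  A: 2 × 5 × 2 = 20
  B: 4 × 4 × 4 = 64
  C: 3 × 5 × 4 = 60
  D: 2 × 2 × 2 = 8
  E: 2 × 3 × 2 = 12
  F: 5 × 5 × 4 = 100
Modes with RPN > 9: A (20), B (64), C (60), E (12), F (100) → 5.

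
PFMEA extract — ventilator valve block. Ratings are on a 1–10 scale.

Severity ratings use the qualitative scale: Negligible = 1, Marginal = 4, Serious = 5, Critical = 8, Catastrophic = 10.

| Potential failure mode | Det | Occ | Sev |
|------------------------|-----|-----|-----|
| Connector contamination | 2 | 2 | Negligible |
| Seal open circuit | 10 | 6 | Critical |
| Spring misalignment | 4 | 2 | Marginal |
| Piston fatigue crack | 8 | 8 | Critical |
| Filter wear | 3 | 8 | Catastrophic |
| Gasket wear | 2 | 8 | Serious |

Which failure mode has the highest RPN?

RPN = Severity × Occurrence × Detection:
  Connector contamination: 1 × 2 × 2 = 4
  Seal open circuit: 8 × 6 × 10 = 480
  Spring misalignment: 4 × 2 × 4 = 32
  Piston fatigue crack: 8 × 8 × 8 = 512
  Filter wear: 10 × 8 × 3 = 240
  Gasket wear: 5 × 8 × 2 = 80
Highest RPN is 512 → Piston fatigue crack.

Piston fatigue crack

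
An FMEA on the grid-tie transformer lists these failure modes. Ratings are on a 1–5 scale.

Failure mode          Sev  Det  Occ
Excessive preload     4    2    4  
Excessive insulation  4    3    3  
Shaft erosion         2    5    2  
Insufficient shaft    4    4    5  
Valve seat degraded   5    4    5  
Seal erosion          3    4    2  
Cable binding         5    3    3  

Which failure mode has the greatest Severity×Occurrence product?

Criticality = Severity × Occurrence:
  Excessive preload: 4 × 4 = 16
  Excessive insulation: 4 × 3 = 12
  Shaft erosion: 2 × 2 = 4
  Insufficient shaft: 4 × 5 = 20
  Valve seat degraded: 5 × 5 = 25
  Seal erosion: 3 × 2 = 6
  Cable binding: 5 × 3 = 15
Highest criticality is 25 → Valve seat degraded.

Valve seat degraded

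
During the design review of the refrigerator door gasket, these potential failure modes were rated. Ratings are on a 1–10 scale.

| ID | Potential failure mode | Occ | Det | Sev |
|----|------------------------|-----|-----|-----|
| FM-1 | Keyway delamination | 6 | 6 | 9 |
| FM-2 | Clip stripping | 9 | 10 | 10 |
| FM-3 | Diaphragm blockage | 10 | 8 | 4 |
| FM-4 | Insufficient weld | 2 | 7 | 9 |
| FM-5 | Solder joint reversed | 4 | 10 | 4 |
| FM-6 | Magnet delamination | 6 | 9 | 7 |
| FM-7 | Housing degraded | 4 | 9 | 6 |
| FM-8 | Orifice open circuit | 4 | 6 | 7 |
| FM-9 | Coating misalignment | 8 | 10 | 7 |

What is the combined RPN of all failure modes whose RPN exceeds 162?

2866

RPN = Severity × Occurrence × Detection:
  FM-1: 9 × 6 × 6 = 324
  FM-2: 10 × 9 × 10 = 900
  FM-3: 4 × 10 × 8 = 320
  FM-4: 9 × 2 × 7 = 126
  FM-5: 4 × 4 × 10 = 160
  FM-6: 7 × 6 × 9 = 378
  FM-7: 6 × 4 × 9 = 216
  FM-8: 7 × 4 × 6 = 168
  FM-9: 7 × 8 × 10 = 560
RPN > 162: FM-1 (324), FM-2 (900), FM-3 (320), FM-6 (378), FM-7 (216), FM-8 (168), FM-9 (560).
Sum: 324 + 900 + 320 + 378 + 216 + 168 + 560 = 2866.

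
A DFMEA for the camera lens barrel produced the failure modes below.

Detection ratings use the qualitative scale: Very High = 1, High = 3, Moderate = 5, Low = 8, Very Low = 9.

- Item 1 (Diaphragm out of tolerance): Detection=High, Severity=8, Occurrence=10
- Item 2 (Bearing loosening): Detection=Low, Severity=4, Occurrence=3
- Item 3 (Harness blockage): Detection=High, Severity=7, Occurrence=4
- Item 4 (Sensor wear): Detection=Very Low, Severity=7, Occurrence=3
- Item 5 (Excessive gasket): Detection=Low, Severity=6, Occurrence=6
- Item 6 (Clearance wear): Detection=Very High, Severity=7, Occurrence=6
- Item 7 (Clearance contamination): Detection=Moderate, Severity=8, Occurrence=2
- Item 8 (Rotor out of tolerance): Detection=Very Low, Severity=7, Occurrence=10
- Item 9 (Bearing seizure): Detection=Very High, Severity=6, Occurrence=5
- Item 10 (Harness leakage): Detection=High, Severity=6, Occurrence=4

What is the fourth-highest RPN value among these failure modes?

189

RPN = Severity × Occurrence × Detection:
  Item 1: 8 × 10 × 3 = 240
  Item 2: 4 × 3 × 8 = 96
  Item 3: 7 × 4 × 3 = 84
  Item 4: 7 × 3 × 9 = 189
  Item 5: 6 × 6 × 8 = 288
  Item 6: 7 × 6 × 1 = 42
  Item 7: 8 × 2 × 5 = 80
  Item 8: 7 × 10 × 9 = 630
  Item 9: 6 × 5 × 1 = 30
  Item 10: 6 × 4 × 3 = 72
Sorted descending: 630, 288, 240, 189, 96, 84, 80, 72, 42, 30.
The fourth-highest RPN is 189 (Item 4).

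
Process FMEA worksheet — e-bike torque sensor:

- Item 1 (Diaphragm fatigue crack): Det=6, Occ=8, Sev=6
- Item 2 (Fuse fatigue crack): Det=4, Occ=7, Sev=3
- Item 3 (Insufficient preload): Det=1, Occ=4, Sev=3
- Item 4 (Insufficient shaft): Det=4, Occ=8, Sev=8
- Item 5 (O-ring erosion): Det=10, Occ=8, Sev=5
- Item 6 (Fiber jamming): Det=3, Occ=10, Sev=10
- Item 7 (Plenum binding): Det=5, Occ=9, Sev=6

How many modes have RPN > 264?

RPN = Severity × Occurrence × Detection:
  Item 1: 6 × 8 × 6 = 288
  Item 2: 3 × 7 × 4 = 84
  Item 3: 3 × 4 × 1 = 12
  Item 4: 8 × 8 × 4 = 256
  Item 5: 5 × 8 × 10 = 400
  Item 6: 10 × 10 × 3 = 300
  Item 7: 6 × 9 × 5 = 270
Modes with RPN > 264: Item 1 (288), Item 5 (400), Item 6 (300), Item 7 (270) → 4.

4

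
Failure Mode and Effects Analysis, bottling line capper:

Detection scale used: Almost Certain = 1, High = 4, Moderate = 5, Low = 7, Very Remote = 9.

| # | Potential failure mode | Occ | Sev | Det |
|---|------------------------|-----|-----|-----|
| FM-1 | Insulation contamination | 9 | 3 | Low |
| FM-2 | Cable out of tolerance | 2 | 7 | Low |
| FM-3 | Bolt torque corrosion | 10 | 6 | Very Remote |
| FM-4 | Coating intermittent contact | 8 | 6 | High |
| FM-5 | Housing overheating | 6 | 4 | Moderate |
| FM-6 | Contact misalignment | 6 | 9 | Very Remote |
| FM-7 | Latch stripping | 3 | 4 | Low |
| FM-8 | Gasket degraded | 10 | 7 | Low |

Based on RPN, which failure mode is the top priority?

FM-3

RPN = Severity × Occurrence × Detection:
  FM-1: 3 × 9 × 7 = 189
  FM-2: 7 × 2 × 7 = 98
  FM-3: 6 × 10 × 9 = 540
  FM-4: 6 × 8 × 4 = 192
  FM-5: 4 × 6 × 5 = 120
  FM-6: 9 × 6 × 9 = 486
  FM-7: 4 × 3 × 7 = 84
  FM-8: 7 × 10 × 7 = 490
Highest RPN is 540 → FM-3.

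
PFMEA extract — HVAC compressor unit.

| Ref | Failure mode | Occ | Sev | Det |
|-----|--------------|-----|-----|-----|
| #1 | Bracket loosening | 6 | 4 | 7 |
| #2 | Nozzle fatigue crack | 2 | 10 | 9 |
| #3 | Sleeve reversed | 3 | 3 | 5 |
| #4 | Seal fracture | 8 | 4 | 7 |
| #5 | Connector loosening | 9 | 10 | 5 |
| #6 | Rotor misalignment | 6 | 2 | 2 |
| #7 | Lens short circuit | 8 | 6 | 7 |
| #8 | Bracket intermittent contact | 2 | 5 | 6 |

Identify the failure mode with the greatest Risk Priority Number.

RPN = Severity × Occurrence × Detection:
  #1: 4 × 6 × 7 = 168
  #2: 10 × 2 × 9 = 180
  #3: 3 × 3 × 5 = 45
  #4: 4 × 8 × 7 = 224
  #5: 10 × 9 × 5 = 450
  #6: 2 × 6 × 2 = 24
  #7: 6 × 8 × 7 = 336
  #8: 5 × 2 × 6 = 60
Highest RPN is 450 → #5.

#5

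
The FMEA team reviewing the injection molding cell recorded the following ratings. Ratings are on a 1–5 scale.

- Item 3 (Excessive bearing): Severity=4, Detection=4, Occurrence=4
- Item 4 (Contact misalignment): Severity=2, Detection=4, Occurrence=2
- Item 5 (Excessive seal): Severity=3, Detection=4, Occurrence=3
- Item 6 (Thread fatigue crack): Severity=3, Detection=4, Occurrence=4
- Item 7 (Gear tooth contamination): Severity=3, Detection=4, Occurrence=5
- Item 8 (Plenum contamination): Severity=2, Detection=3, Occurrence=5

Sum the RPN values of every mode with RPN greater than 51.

RPN = Severity × Occurrence × Detection:
  Item 3: 4 × 4 × 4 = 64
  Item 4: 2 × 2 × 4 = 16
  Item 5: 3 × 3 × 4 = 36
  Item 6: 3 × 4 × 4 = 48
  Item 7: 3 × 5 × 4 = 60
  Item 8: 2 × 5 × 3 = 30
RPN > 51: Item 3 (64), Item 7 (60).
Sum: 64 + 60 = 124.

124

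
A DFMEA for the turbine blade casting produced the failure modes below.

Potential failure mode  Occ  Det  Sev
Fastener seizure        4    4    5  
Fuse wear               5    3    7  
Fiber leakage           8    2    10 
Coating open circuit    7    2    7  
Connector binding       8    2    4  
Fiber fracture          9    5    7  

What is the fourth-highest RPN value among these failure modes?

98

RPN = Severity × Occurrence × Detection:
  Fastener seizure: 5 × 4 × 4 = 80
  Fuse wear: 7 × 5 × 3 = 105
  Fiber leakage: 10 × 8 × 2 = 160
  Coating open circuit: 7 × 7 × 2 = 98
  Connector binding: 4 × 8 × 2 = 64
  Fiber fracture: 7 × 9 × 5 = 315
Sorted descending: 315, 160, 105, 98, 80, 64.
The fourth-highest RPN is 98 (Coating open circuit).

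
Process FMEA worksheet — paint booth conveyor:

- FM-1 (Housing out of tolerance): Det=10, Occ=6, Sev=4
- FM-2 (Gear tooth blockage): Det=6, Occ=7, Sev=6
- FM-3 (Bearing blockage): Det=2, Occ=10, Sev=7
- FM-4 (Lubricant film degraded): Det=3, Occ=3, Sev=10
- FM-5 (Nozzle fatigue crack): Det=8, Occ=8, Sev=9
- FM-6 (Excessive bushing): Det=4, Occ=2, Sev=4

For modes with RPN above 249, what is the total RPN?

828

RPN = Severity × Occurrence × Detection:
  FM-1: 4 × 6 × 10 = 240
  FM-2: 6 × 7 × 6 = 252
  FM-3: 7 × 10 × 2 = 140
  FM-4: 10 × 3 × 3 = 90
  FM-5: 9 × 8 × 8 = 576
  FM-6: 4 × 2 × 4 = 32
RPN > 249: FM-2 (252), FM-5 (576).
Sum: 252 + 576 = 828.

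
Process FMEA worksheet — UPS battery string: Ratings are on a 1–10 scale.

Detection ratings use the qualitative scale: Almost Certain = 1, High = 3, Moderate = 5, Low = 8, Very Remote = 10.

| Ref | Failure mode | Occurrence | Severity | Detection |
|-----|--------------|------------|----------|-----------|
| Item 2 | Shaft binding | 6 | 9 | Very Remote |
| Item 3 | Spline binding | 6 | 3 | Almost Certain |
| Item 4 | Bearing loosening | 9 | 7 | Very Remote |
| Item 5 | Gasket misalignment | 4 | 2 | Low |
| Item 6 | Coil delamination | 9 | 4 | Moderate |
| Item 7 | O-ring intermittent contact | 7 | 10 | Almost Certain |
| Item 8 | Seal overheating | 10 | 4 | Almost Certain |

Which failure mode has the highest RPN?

Item 4

RPN = Severity × Occurrence × Detection:
  Item 2: 9 × 6 × 10 = 540
  Item 3: 3 × 6 × 1 = 18
  Item 4: 7 × 9 × 10 = 630
  Item 5: 2 × 4 × 8 = 64
  Item 6: 4 × 9 × 5 = 180
  Item 7: 10 × 7 × 1 = 70
  Item 8: 4 × 10 × 1 = 40
Highest RPN is 630 → Item 4.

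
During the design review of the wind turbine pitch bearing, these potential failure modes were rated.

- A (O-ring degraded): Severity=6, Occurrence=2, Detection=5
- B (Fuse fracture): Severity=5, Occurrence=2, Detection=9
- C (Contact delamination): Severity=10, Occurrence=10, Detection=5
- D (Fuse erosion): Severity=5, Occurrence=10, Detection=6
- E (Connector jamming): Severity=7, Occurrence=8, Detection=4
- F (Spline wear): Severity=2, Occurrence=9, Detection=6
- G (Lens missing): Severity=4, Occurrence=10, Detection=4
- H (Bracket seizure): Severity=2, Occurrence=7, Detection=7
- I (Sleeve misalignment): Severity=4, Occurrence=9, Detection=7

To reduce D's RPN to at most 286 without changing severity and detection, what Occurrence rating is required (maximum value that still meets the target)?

D: S=5, O=10, D=6 → current RPN = 300.
Fixed product = 30. Need 30 × O ≤ 286, so O ≤ 286/30 = 9.53.
Maximum integer Occurrence rating = 9 (gives RPN 270; O=10 would give 300 > 286).

9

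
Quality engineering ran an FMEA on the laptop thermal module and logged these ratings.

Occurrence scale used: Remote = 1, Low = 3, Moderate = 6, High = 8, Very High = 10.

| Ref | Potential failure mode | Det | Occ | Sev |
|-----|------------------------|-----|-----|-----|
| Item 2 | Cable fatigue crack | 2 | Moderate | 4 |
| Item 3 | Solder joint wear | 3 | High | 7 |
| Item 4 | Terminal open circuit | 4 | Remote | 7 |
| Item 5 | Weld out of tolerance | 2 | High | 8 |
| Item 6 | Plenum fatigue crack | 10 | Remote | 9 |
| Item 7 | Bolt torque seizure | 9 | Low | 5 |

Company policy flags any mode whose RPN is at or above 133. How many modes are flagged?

RPN = Severity × Occurrence × Detection:
  Item 2: 4 × 6 × 2 = 48
  Item 3: 7 × 8 × 3 = 168
  Item 4: 7 × 1 × 4 = 28
  Item 5: 8 × 8 × 2 = 128
  Item 6: 9 × 1 × 10 = 90
  Item 7: 5 × 3 × 9 = 135
Modes with RPN ≥ 133: Item 3 (168), Item 7 (135) → 2.

2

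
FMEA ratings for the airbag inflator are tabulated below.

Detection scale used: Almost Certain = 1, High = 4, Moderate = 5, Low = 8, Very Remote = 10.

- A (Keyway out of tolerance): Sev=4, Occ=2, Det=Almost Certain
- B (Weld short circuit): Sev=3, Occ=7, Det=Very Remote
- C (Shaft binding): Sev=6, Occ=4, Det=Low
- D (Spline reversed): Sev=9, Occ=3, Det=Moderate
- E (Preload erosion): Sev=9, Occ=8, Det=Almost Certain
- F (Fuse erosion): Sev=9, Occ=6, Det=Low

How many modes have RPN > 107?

RPN = Severity × Occurrence × Detection:
  A: 4 × 2 × 1 = 8
  B: 3 × 7 × 10 = 210
  C: 6 × 4 × 8 = 192
  D: 9 × 3 × 5 = 135
  E: 9 × 8 × 1 = 72
  F: 9 × 6 × 8 = 432
Modes with RPN > 107: B (210), C (192), D (135), F (432) → 4.

4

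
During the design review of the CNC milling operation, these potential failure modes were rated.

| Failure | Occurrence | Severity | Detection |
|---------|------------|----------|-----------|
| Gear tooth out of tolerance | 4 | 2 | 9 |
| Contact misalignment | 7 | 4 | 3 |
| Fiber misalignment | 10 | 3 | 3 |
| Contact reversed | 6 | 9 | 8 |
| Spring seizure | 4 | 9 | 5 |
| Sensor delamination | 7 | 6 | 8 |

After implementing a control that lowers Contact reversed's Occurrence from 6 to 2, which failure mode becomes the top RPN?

RPN = Severity × Occurrence × Detection:
  Gear tooth out of tolerance: 2 × 4 × 9 = 72
  Contact misalignment: 4 × 7 × 3 = 84
  Fiber misalignment: 3 × 10 × 3 = 90
  Contact reversed: 9 × 6 × 8 = 432
  Spring seizure: 9 × 4 × 5 = 180
  Sensor delamination: 6 × 7 × 8 = 336
After action: Contact reversed → 9 × 2 × 8 = 144.
Revised RPNs: Sensor delamination=336, Spring seizure=180, Contact reversed=144, Fiber misalignment=90, Contact misalignment=84, Gear tooth out of tolerance=72.
Highest is now Sensor delamination (336).

Sensor delamination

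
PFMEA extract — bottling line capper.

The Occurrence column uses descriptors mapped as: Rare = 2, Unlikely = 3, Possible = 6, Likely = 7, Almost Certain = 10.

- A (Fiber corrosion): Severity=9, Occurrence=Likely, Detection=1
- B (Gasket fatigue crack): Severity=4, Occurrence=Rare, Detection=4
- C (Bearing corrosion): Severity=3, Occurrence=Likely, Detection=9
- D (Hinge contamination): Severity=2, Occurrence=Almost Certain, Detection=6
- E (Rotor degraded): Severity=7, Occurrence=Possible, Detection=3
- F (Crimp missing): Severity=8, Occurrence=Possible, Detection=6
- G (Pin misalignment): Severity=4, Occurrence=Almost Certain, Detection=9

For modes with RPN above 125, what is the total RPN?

963

RPN = Severity × Occurrence × Detection:
  A: 9 × 7 × 1 = 63
  B: 4 × 2 × 4 = 32
  C: 3 × 7 × 9 = 189
  D: 2 × 10 × 6 = 120
  E: 7 × 6 × 3 = 126
  F: 8 × 6 × 6 = 288
  G: 4 × 10 × 9 = 360
RPN > 125: C (189), E (126), F (288), G (360).
Sum: 189 + 126 + 288 + 360 = 963.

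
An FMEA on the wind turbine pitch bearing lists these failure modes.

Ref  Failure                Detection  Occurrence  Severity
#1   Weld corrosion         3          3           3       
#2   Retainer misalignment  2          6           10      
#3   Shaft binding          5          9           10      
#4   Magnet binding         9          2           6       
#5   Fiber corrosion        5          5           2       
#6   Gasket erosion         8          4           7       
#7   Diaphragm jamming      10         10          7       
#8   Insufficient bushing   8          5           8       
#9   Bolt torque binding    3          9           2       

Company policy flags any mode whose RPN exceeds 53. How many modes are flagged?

RPN = Severity × Occurrence × Detection:
  #1: 3 × 3 × 3 = 27
  #2: 10 × 6 × 2 = 120
  #3: 10 × 9 × 5 = 450
  #4: 6 × 2 × 9 = 108
  #5: 2 × 5 × 5 = 50
  #6: 7 × 4 × 8 = 224
  #7: 7 × 10 × 10 = 700
  #8: 8 × 5 × 8 = 320
  #9: 2 × 9 × 3 = 54
Modes with RPN > 53: #2 (120), #3 (450), #4 (108), #6 (224), #7 (700), #8 (320), #9 (54) → 7.

7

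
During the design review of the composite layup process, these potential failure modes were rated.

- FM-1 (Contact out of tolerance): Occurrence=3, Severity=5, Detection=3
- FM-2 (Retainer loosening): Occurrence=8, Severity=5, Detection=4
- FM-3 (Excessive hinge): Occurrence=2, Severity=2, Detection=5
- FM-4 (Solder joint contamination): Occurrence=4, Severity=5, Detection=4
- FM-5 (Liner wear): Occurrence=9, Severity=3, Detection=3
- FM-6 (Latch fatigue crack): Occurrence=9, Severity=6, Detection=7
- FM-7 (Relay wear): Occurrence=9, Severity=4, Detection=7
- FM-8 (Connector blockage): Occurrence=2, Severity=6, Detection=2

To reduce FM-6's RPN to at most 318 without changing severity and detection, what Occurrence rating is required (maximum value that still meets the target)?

FM-6: S=6, O=9, D=7 → current RPN = 378.
Fixed product = 42. Need 42 × O ≤ 318, so O ≤ 318/42 = 7.57.
Maximum integer Occurrence rating = 7 (gives RPN 294; O=8 would give 336 > 318).

7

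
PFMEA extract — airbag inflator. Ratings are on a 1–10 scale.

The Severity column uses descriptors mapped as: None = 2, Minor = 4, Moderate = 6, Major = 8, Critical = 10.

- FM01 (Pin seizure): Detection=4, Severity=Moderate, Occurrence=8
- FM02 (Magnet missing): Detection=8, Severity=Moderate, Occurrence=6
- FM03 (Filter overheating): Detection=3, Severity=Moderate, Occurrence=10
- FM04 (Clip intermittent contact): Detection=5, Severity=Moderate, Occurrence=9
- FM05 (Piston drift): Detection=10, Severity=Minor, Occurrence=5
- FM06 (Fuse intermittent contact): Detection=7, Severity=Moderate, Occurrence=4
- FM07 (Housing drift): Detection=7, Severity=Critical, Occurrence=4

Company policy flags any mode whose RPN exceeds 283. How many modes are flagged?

RPN = Severity × Occurrence × Detection:
  FM01: 6 × 8 × 4 = 192
  FM02: 6 × 6 × 8 = 288
  FM03: 6 × 10 × 3 = 180
  FM04: 6 × 9 × 5 = 270
  FM05: 4 × 5 × 10 = 200
  FM06: 6 × 4 × 7 = 168
  FM07: 10 × 4 × 7 = 280
Modes with RPN > 283: FM02 (288) → 1.

1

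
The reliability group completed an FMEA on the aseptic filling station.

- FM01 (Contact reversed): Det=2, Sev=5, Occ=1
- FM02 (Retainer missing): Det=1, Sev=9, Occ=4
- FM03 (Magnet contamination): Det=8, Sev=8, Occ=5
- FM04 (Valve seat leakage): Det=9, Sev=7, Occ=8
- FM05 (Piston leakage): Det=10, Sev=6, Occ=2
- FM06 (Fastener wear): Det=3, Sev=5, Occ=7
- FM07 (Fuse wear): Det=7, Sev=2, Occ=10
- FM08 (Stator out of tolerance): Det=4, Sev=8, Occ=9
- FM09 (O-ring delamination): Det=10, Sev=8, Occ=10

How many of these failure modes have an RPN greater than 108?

RPN = Severity × Occurrence × Detection:
  FM01: 5 × 1 × 2 = 10
  FM02: 9 × 4 × 1 = 36
  FM03: 8 × 5 × 8 = 320
  FM04: 7 × 8 × 9 = 504
  FM05: 6 × 2 × 10 = 120
  FM06: 5 × 7 × 3 = 105
  FM07: 2 × 10 × 7 = 140
  FM08: 8 × 9 × 4 = 288
  FM09: 8 × 10 × 10 = 800
Modes with RPN > 108: FM03 (320), FM04 (504), FM05 (120), FM07 (140), FM08 (288), FM09 (800) → 6.

6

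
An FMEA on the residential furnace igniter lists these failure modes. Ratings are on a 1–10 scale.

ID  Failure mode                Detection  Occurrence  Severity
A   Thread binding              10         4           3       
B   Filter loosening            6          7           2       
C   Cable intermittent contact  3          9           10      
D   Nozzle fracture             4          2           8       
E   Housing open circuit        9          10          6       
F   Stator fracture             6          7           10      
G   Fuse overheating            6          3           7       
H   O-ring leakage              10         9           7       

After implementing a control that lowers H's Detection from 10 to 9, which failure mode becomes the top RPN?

RPN = Severity × Occurrence × Detection:
  A: 3 × 4 × 10 = 120
  B: 2 × 7 × 6 = 84
  C: 10 × 9 × 3 = 270
  D: 8 × 2 × 4 = 64
  E: 6 × 10 × 9 = 540
  F: 10 × 7 × 6 = 420
  G: 7 × 3 × 6 = 126
  H: 7 × 9 × 10 = 630
After action: H → 7 × 9 × 9 = 567.
Revised RPNs: H=567, E=540, F=420, C=270, G=126, A=120, B=84, D=64.
Highest is now H (567).

H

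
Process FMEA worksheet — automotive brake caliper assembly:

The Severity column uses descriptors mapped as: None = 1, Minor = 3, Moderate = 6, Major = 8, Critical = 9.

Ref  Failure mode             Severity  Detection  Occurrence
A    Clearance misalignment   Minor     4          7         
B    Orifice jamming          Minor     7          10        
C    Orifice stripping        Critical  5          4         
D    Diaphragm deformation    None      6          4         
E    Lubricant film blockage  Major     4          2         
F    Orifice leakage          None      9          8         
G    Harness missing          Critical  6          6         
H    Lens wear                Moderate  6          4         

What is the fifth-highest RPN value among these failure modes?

84

RPN = Severity × Occurrence × Detection:
  A: 3 × 7 × 4 = 84
  B: 3 × 10 × 7 = 210
  C: 9 × 4 × 5 = 180
  D: 1 × 4 × 6 = 24
  E: 8 × 2 × 4 = 64
  F: 1 × 8 × 9 = 72
  G: 9 × 6 × 6 = 324
  H: 6 × 4 × 6 = 144
Sorted descending: 324, 210, 180, 144, 84, 72, 64, 24.
The fifth-highest RPN is 84 (A).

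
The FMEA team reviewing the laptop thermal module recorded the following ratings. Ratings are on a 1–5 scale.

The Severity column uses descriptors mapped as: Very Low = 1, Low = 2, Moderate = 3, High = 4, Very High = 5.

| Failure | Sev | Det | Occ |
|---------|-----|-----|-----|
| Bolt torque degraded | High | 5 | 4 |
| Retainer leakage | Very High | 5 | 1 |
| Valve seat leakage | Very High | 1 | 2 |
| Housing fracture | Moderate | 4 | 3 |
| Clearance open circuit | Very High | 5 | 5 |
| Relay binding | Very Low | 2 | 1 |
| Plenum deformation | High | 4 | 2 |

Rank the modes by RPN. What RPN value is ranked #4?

RPN = Severity × Occurrence × Detection:
  Bolt torque degraded: 4 × 4 × 5 = 80
  Retainer leakage: 5 × 1 × 5 = 25
  Valve seat leakage: 5 × 2 × 1 = 10
  Housing fracture: 3 × 3 × 4 = 36
  Clearance open circuit: 5 × 5 × 5 = 125
  Relay binding: 1 × 1 × 2 = 2
  Plenum deformation: 4 × 2 × 4 = 32
Sorted descending: 125, 80, 36, 32, 25, 10, 2.
The fourth-highest RPN is 32 (Plenum deformation).

32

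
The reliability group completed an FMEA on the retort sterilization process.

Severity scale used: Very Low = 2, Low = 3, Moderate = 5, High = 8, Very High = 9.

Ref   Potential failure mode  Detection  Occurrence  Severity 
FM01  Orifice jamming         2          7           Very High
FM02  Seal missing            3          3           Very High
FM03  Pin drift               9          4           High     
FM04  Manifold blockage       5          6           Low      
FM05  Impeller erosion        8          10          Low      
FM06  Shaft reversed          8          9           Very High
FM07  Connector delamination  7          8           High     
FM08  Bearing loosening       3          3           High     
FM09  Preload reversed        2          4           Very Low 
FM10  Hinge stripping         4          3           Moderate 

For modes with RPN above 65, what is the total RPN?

1993

RPN = Severity × Occurrence × Detection:
  FM01: 9 × 7 × 2 = 126
  FM02: 9 × 3 × 3 = 81
  FM03: 8 × 4 × 9 = 288
  FM04: 3 × 6 × 5 = 90
  FM05: 3 × 10 × 8 = 240
  FM06: 9 × 9 × 8 = 648
  FM07: 8 × 8 × 7 = 448
  FM08: 8 × 3 × 3 = 72
  FM09: 2 × 4 × 2 = 16
  FM10: 5 × 3 × 4 = 60
RPN > 65: FM01 (126), FM02 (81), FM03 (288), FM04 (90), FM05 (240), FM06 (648), FM07 (448), FM08 (72).
Sum: 126 + 81 + 288 + 90 + 240 + 648 + 448 + 72 = 1993.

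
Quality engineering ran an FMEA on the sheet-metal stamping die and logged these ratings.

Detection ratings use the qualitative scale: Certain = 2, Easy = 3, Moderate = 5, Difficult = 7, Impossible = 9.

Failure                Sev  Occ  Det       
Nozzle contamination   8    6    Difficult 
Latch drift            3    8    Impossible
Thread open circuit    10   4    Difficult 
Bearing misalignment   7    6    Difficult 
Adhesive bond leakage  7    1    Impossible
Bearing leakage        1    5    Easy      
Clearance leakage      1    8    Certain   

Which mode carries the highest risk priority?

Nozzle contamination

RPN = Severity × Occurrence × Detection:
  Nozzle contamination: 8 × 6 × 7 = 336
  Latch drift: 3 × 8 × 9 = 216
  Thread open circuit: 10 × 4 × 7 = 280
  Bearing misalignment: 7 × 6 × 7 = 294
  Adhesive bond leakage: 7 × 1 × 9 = 63
  Bearing leakage: 1 × 5 × 3 = 15
  Clearance leakage: 1 × 8 × 2 = 16
Highest RPN is 336 → Nozzle contamination.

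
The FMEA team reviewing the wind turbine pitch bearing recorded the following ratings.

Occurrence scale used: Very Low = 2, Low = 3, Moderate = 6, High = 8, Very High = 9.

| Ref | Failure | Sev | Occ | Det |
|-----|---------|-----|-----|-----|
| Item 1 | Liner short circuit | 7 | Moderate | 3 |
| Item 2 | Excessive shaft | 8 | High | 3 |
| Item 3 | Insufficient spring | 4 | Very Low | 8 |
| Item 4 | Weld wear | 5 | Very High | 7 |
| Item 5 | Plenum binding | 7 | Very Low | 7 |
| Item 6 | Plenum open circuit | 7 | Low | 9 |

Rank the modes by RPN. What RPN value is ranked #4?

126

RPN = Severity × Occurrence × Detection:
  Item 1: 7 × 6 × 3 = 126
  Item 2: 8 × 8 × 3 = 192
  Item 3: 4 × 2 × 8 = 64
  Item 4: 5 × 9 × 7 = 315
  Item 5: 7 × 2 × 7 = 98
  Item 6: 7 × 3 × 9 = 189
Sorted descending: 315, 192, 189, 126, 98, 64.
The fourth-highest RPN is 126 (Item 1).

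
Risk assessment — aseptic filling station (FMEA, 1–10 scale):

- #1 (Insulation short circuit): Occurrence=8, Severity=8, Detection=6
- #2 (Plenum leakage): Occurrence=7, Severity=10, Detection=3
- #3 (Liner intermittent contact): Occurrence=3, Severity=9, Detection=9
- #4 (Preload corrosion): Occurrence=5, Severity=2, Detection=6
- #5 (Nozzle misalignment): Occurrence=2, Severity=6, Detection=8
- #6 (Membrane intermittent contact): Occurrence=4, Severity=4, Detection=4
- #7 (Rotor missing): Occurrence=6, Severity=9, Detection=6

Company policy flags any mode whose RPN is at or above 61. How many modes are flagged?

6

RPN = Severity × Occurrence × Detection:
  #1: 8 × 8 × 6 = 384
  #2: 10 × 7 × 3 = 210
  #3: 9 × 3 × 9 = 243
  #4: 2 × 5 × 6 = 60
  #5: 6 × 2 × 8 = 96
  #6: 4 × 4 × 4 = 64
  #7: 9 × 6 × 6 = 324
Modes with RPN ≥ 61: #1 (384), #2 (210), #3 (243), #5 (96), #6 (64), #7 (324) → 6.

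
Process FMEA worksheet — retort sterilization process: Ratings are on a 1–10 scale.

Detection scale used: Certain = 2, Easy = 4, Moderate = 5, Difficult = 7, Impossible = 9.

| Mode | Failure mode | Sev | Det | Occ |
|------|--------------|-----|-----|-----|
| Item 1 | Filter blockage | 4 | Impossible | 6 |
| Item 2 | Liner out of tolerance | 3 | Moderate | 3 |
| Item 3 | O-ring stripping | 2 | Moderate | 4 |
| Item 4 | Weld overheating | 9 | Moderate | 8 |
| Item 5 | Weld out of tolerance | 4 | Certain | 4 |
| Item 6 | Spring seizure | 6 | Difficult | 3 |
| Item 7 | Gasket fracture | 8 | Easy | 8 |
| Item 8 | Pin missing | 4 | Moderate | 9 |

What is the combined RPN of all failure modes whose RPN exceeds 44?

RPN = Severity × Occurrence × Detection:
  Item 1: 4 × 6 × 9 = 216
  Item 2: 3 × 3 × 5 = 45
  Item 3: 2 × 4 × 5 = 40
  Item 4: 9 × 8 × 5 = 360
  Item 5: 4 × 4 × 2 = 32
  Item 6: 6 × 3 × 7 = 126
  Item 7: 8 × 8 × 4 = 256
  Item 8: 4 × 9 × 5 = 180
RPN > 44: Item 1 (216), Item 2 (45), Item 4 (360), Item 6 (126), Item 7 (256), Item 8 (180).
Sum: 216 + 45 + 360 + 126 + 256 + 180 = 1183.

1183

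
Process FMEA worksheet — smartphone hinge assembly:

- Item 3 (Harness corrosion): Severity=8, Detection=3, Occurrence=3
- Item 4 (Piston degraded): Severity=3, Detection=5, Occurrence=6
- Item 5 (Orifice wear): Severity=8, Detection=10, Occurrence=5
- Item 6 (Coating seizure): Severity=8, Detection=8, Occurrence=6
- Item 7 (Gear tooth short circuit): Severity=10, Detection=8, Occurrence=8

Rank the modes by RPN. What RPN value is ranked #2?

400

RPN = Severity × Occurrence × Detection:
  Item 3: 8 × 3 × 3 = 72
  Item 4: 3 × 6 × 5 = 90
  Item 5: 8 × 5 × 10 = 400
  Item 6: 8 × 6 × 8 = 384
  Item 7: 10 × 8 × 8 = 640
Sorted descending: 640, 400, 384, 90, 72.
The second-highest RPN is 400 (Item 5).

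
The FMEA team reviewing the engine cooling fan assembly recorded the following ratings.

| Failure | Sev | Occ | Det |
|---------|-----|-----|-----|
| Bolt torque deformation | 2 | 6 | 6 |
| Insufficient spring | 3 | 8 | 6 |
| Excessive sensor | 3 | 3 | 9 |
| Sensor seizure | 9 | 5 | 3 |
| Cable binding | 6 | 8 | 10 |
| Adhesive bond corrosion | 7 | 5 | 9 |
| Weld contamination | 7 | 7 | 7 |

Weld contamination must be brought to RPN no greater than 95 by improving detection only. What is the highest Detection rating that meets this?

Weld contamination: S=7, O=7, D=7 → current RPN = 343.
Fixed product = 49. Need 49 × D ≤ 95, so D ≤ 95/49 = 1.94.
Maximum integer Detection rating = 1 (gives RPN 49; D=2 would give 98 > 95).

1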